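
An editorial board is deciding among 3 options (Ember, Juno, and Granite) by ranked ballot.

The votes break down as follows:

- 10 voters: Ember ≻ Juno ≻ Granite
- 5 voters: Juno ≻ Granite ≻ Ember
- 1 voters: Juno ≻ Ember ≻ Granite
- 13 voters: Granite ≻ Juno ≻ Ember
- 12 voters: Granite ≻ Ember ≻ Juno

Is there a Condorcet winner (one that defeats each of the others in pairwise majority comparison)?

Head-to-head results (41 voters total):
Ember vs Juno: Ember wins 22–19.
Ember vs Granite: Granite wins 30–11.
Juno vs Granite: Granite wins 25–16.
Granite beats each rival — Ember (30–11), Juno (25–16) — so Granite is the Condorcet winner.

Yes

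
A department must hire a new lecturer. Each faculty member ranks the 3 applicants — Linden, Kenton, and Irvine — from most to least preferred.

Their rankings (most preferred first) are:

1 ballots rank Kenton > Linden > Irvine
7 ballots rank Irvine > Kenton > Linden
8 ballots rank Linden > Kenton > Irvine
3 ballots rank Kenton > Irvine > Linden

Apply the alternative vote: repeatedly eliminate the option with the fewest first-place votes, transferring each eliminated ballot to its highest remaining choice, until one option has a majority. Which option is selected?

Irvine

Round 1: Linden 8, Irvine 7, Kenton 4. Kenton has the fewest and is eliminated.
Round 2: Irvine 10, Linden 9. Irvine has a majority.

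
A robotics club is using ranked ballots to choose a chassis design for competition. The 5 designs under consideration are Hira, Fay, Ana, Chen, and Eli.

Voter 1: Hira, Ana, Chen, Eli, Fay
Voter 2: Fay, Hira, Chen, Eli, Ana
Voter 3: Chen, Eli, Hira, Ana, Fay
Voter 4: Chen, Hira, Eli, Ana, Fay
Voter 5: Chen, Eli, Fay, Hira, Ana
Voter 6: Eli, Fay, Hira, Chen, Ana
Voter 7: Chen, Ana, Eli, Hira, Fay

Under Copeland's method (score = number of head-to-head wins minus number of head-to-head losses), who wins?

Chen

Pairwise results:
  Hira vs Fay: Hira wins 4–3.
  Hira vs Ana: Hira wins 6–1.
  Hira vs Chen: Chen wins 4–3.
  Hira vs Eli: Eli wins 4–3.
  Fay vs Ana: Ana wins 4–3.
  Fay vs Chen: Chen wins 5–2.
  Fay vs Eli: Eli wins 6–1.
  Ana vs Chen: Chen wins 6–1.
  Ana vs Eli: Eli wins 5–2.
  Chen vs Eli: Chen wins 6–1.
Copeland scores (wins − losses):
  Hira: 2 − 2 = 0
  Fay: 0 − 4 = -4
  Ana: 1 − 3 = -2
  Chen: 4 − 0 = 4
  Eli: 3 − 1 = 2
Chen has the best Copeland score.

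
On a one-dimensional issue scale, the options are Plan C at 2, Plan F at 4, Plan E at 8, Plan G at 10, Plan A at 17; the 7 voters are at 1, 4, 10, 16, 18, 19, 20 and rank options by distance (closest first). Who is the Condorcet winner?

With single-peaked preferences on a line, the Condorcet winner is the candidate closest to the median voter.
The median voter (position 16) is closest to Plan A at 17.
Check: Plan A vs Plan E — voters closer to Plan A: 4 of 7.

Plan A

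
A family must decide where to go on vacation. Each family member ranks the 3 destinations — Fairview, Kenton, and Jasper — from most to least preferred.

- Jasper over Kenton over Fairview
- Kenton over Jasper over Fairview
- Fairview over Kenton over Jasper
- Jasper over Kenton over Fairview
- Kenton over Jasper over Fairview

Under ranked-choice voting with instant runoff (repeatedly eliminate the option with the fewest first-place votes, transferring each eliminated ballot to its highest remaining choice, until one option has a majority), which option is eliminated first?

Fairview

Round 1: Kenton 2, Jasper 2, Fairview 1. Fairview has the fewest and is eliminated.
Round 2: Kenton 3, Jasper 2. Kenton has a majority.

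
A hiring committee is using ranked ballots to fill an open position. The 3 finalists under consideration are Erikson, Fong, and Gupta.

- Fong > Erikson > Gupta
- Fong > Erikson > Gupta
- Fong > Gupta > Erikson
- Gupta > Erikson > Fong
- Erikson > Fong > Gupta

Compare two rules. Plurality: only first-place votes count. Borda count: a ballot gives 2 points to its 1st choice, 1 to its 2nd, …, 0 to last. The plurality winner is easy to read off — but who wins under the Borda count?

Fong

Plurality first-place counts: Erikson 1, Fong 3, Gupta 1 → Fong.
Borda totals: Erikson 5, Fong 7, Gupta 3 → Fong.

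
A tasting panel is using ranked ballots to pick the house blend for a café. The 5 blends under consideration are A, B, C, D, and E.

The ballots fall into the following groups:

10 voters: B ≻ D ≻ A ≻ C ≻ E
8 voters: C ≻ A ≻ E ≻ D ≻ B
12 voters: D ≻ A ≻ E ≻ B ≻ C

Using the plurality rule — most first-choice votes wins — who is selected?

D

First-place vote totals:
  A: 0
  B: 10
  C: 8
  D: 12
  E: 0
D has the most first-place votes.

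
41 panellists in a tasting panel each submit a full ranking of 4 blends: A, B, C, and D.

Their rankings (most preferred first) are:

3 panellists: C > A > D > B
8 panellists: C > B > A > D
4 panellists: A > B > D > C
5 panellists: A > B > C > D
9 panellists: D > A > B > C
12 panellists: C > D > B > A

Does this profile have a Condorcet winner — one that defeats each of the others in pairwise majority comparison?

Yes

Head-to-head results (41 voters total):
A vs B: A wins 21–20.
A vs C: C wins 23–18.
A vs D: D wins 21–20.
B vs C: C wins 23–18.
B vs D: D wins 24–17.
C vs D: C wins 28–13.
C beats each rival — A (23–18), B (23–18), D (28–13) — so C is the Condorcet winner.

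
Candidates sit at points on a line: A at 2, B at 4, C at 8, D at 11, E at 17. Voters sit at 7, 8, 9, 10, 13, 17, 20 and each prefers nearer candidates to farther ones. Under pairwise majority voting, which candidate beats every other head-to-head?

With single-peaked preferences on a line, the Condorcet winner is the candidate closest to the median voter.
The median voter (position 10) is closest to D at 11.
Check: D vs B — voters closer to D: 6 of 7.

D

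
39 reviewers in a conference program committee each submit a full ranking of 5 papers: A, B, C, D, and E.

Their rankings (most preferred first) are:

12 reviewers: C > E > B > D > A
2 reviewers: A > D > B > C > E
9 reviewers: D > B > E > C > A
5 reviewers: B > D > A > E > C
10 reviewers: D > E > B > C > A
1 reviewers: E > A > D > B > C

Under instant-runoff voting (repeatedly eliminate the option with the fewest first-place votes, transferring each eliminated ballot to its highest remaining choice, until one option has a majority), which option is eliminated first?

Round 1: D 19, C 12, B 5, A 2, E 1. E has the fewest and is eliminated.
Round 2: D 19, C 12, B 5, A 3. A has the fewest and is eliminated.
Round 3: D 22, C 12, B 5. D has a majority.

E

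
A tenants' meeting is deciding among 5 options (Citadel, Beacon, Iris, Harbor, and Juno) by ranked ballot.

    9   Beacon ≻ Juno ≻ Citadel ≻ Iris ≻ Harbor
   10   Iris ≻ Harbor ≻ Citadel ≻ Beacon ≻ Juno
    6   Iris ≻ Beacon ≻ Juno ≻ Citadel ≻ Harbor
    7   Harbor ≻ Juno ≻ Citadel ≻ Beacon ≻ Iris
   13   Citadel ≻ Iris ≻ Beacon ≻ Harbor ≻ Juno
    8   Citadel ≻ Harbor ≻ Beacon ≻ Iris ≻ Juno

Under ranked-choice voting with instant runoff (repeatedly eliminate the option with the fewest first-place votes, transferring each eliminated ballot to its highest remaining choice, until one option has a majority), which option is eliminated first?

Juno

Round 1: Citadel 21, Iris 16, Beacon 9, Harbor 7, Juno 0. Juno has the fewest and is eliminated.
Round 2: Citadel 21, Iris 16, Beacon 9, Harbor 7. Harbor has the fewest and is eliminated.
Round 3: Citadel 28, Iris 16, Beacon 9. Citadel has a majority.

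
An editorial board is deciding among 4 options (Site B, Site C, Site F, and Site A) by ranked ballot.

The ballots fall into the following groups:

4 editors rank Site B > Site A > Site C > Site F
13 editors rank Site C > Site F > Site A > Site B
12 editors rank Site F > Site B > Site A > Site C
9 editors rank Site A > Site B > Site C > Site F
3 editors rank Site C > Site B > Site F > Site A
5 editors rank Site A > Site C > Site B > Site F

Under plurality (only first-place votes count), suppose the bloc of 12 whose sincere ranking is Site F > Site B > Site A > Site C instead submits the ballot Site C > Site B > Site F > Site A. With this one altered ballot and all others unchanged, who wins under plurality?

First-place totals with the altered ballot: Site B 4, Site C 28, Site F 0, Site A 14.
The winner is unchanged: still Site C.

Site C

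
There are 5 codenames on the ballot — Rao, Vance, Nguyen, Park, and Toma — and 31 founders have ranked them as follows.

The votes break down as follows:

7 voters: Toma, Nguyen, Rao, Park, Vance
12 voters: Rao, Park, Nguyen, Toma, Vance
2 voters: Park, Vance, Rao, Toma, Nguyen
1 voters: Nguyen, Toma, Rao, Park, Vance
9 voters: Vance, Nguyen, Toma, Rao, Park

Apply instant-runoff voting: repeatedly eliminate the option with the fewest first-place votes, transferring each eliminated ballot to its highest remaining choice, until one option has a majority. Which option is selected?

Rao

Round 1: Rao 12, Vance 9, Toma 7, Park 2, Nguyen 1. Nguyen has the fewest and is eliminated.
Round 2: Rao 12, Vance 9, Toma 8, Park 2. Park has the fewest and is eliminated.
Round 3: Rao 12, Vance 11, Toma 8. Toma has the fewest and is eliminated.
Round 4: Rao 20, Vance 11. Rao has a majority.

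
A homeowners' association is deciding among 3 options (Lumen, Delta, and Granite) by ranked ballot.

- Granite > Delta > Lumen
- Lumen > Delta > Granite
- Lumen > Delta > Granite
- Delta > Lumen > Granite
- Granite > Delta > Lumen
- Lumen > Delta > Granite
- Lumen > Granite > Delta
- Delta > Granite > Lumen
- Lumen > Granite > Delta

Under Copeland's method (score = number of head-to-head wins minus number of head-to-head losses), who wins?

Lumen

Pairwise results:
  Lumen vs Delta: Lumen wins 5–4.
  Lumen vs Granite: Lumen wins 6–3.
  Delta vs Granite: Delta wins 5–4.
Copeland scores (wins − losses):
  Lumen: 2 − 0 = 2
  Delta: 1 − 1 = 0
  Granite: 0 − 2 = -2
Lumen has the best Copeland score.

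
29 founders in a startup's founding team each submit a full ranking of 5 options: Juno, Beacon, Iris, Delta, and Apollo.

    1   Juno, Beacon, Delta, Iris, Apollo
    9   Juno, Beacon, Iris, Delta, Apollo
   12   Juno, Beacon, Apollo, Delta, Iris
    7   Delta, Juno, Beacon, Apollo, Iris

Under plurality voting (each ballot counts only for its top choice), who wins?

Juno

First-place vote totals:
  Juno: 22
  Beacon: 0
  Iris: 0
  Delta: 7
  Apollo: 0
Juno has the most first-place votes.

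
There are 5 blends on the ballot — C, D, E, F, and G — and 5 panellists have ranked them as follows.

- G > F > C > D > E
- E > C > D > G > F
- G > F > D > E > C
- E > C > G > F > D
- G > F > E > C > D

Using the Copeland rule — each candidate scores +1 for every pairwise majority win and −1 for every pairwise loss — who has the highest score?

Pairwise results:
  C vs D: C wins 4–1.
  C vs E: E wins 4–1.
  C vs F: F wins 3–2.
  C vs G: G wins 3–2.
  D vs E: E wins 3–2.
  D vs F: F wins 4–1.
  D vs G: G wins 4–1.
  E vs F: F wins 3–2.
  E vs G: G wins 3–2.
  F vs G: G wins 5–0.
Copeland scores (wins − losses):
  C: 1 − 3 = -2
  D: 0 − 4 = -4
  E: 2 − 2 = 0
  F: 3 − 1 = 2
  G: 4 − 0 = 4
G has the best Copeland score.

G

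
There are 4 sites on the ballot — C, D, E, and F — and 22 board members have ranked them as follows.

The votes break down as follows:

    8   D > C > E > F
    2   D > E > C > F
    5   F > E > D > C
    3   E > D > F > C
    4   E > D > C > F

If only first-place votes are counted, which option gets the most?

First-place vote totals:
  C: 0
  D: 10
  E: 7
  F: 5
D has the most first-place votes.

D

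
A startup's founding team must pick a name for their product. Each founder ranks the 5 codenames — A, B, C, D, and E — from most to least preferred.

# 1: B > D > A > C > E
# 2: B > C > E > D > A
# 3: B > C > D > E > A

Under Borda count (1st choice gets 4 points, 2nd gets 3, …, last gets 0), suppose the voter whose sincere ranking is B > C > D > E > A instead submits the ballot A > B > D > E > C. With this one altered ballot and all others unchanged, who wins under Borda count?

B

Borda totals with the altered ballot: A 6, B 11, C 4, D 6, E 3.
The winner is unchanged: still B.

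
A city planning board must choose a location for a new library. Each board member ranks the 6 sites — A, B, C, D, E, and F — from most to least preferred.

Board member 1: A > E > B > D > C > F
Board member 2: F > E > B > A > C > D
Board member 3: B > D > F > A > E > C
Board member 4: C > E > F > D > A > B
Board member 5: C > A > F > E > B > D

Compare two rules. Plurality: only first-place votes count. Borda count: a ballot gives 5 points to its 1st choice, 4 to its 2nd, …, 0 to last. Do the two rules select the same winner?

Plurality first-place counts: A 1, B 1, C 2, D 0, E 0, F 1 → C.
Borda totals: A 14, B 12, C 12, D 8, E 15, F 14 → E.
The two rules disagree: plurality picks C, Borda picks E.

No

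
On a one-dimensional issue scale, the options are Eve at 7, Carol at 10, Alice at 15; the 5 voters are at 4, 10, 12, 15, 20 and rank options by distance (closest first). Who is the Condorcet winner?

With single-peaked preferences on a line, the Condorcet winner is the candidate closest to the median voter.
The median voter (position 12) is closest to Carol at 10.
Check: Carol vs Alice — voters closer to Carol: 3 of 5.

Carol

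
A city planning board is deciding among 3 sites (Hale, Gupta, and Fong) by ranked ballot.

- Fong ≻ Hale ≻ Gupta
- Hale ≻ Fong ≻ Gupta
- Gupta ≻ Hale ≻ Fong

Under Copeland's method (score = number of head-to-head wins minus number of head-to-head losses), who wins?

Hale

Pairwise results:
  Hale vs Gupta: Hale wins 2–1.
  Hale vs Fong: Hale wins 2–1.
  Gupta vs Fong: Fong wins 2–1.
Copeland scores (wins − losses):
  Hale: 2 − 0 = 2
  Gupta: 0 − 2 = -2
  Fong: 1 − 1 = 0
Hale has the best Copeland score.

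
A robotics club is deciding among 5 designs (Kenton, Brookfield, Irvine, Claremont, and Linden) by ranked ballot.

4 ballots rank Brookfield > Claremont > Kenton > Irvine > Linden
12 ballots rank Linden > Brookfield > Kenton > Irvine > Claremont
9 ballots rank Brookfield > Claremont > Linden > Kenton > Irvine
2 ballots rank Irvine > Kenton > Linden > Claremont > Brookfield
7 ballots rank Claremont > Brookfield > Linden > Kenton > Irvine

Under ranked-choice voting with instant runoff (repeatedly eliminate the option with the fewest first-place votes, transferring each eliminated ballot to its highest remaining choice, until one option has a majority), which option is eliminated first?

Kenton

Round 1: Brookfield 13, Linden 12, Claremont 7, Irvine 2, Kenton 0. Kenton has the fewest and is eliminated.
Round 2: Brookfield 13, Linden 12, Claremont 7, Irvine 2. Irvine has the fewest and is eliminated.
Round 3: Linden 14, Brookfield 13, Claremont 7. Claremont has the fewest and is eliminated.
Round 4: Brookfield 20, Linden 14. Brookfield has a majority.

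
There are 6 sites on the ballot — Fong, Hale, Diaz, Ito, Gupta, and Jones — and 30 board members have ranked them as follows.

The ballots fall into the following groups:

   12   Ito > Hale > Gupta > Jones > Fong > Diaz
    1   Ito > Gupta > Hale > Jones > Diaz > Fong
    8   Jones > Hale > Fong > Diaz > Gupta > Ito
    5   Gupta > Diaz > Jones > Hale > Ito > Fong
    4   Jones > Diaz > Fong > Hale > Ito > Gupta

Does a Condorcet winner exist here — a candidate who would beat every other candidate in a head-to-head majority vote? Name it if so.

Head-to-head results (30 voters total):
Fong vs Hale: Hale wins 26–4.
Fong vs Diaz: Fong wins 20–10.
Fong vs Ito: Ito wins 18–12.
Fong vs Gupta: Gupta wins 18–12.
Fong vs Jones: Jones wins 30–0.
Hale vs Diaz: Hale wins 21–9.
Hale vs Ito: Hale wins 17–13.
Hale vs Gupta: Hale wins 24–6.
Hale vs Jones: Jones wins 17–13.
Diaz vs Ito: Diaz wins 17–13.
Diaz vs Gupta: Gupta wins 18–12.
Diaz vs Jones: Jones wins 25–5.
Ito vs Gupta: Ito wins 17–13.
Ito vs Jones: Jones wins 17–13.
Gupta vs Jones: Gupta wins 18–12.
No candidate beats all others: Fong beats Diaz beats Ito beats Fong, a majority cycle.

There is no Condorcet winner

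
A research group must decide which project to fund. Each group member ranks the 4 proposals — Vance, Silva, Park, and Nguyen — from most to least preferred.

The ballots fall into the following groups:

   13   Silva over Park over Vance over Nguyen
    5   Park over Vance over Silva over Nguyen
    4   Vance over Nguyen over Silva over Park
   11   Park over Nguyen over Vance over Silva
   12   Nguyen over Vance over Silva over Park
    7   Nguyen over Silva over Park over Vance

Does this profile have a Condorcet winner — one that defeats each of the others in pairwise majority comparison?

Head-to-head results (52 voters total):
Vance vs Silva: Vance wins 32–20.
Vance vs Park: Park wins 36–16.
Vance vs Nguyen: Nguyen wins 30–22.
Silva vs Park: Silva wins 36–16.
Silva vs Nguyen: Nguyen wins 34–18.
Park vs Nguyen: Park wins 29–23.
No candidate beats all others: Vance beats Silva beats Park beats Vance, a majority cycle.

No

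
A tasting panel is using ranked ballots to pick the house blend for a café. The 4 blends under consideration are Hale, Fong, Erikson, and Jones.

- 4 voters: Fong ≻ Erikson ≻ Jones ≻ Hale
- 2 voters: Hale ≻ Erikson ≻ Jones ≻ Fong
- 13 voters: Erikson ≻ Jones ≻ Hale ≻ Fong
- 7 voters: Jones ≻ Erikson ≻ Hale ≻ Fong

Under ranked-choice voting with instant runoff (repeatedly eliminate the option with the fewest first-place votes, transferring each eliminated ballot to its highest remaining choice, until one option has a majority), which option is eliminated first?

Round 1: Erikson 13, Jones 7, Fong 4, Hale 2. Hale has the fewest and is eliminated.
Round 2: Erikson 15, Jones 7, Fong 4. Erikson has a majority.

Hale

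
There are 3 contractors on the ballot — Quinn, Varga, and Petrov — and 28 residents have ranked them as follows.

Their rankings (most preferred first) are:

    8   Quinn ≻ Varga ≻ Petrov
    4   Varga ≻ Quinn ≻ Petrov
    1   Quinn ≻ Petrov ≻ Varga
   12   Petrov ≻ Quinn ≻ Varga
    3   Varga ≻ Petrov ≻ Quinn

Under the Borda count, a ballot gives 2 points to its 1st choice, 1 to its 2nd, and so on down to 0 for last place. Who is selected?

Quinn

Borda scores:
  Quinn: 8·2 + 4·1 + 2 + 12·1 + 3·0 = 34
  Varga: 8·1 + 4·2 + 0 + 12·0 + 3·2 = 22
  Petrov: 8·0 + 4·0 + 1 + 12·2 + 3·1 = 28
Quinn has the highest total.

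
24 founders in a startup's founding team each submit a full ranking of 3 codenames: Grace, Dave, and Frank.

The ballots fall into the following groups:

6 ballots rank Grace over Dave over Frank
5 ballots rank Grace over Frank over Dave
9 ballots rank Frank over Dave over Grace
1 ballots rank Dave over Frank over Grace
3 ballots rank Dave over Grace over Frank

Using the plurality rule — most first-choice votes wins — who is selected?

Grace

First-place vote totals:
  Grace: 11
  Dave: 4
  Frank: 9
Grace has the most first-place votes.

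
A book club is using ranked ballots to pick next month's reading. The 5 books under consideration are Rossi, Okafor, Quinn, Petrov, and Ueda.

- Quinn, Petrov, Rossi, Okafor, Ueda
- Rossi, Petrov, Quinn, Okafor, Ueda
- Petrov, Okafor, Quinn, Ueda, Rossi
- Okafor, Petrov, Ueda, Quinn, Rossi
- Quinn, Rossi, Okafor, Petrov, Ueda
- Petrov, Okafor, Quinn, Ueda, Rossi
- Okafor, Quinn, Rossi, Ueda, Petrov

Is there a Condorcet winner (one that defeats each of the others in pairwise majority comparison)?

Head-to-head results (7 voters total):
Rossi vs Okafor: Okafor wins 4–3.
Rossi vs Quinn: Quinn wins 6–1.
Rossi vs Petrov: Petrov wins 4–3.
Rossi vs Ueda: Rossi wins 4–3.
Okafor vs Quinn: Okafor wins 4–3.
Okafor vs Petrov: Petrov wins 4–3.
Okafor vs Ueda: Okafor wins 7–0.
Quinn vs Petrov: Petrov wins 4–3.
Quinn vs Ueda: Quinn wins 6–1.
Petrov vs Ueda: Petrov wins 6–1.
Petrov beats each rival — Rossi (4–3), Okafor (4–3), Quinn (4–3), Ueda (6–1) — so Petrov is the Condorcet winner.

Yes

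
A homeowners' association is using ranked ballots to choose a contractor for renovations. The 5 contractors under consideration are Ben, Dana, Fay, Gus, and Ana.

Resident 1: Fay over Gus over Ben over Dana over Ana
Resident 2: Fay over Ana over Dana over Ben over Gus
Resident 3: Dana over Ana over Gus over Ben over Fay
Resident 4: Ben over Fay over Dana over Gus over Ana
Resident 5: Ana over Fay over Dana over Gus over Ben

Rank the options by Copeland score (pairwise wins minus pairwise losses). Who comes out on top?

Pairwise results:
  Ben vs Dana: Dana wins 3–2.
  Ben vs Fay: Fay wins 3–2.
  Ben vs Gus: Gus wins 3–2.
  Ben vs Ana: Ana wins 3–2.
  Dana vs Fay: Fay wins 4–1.
  Dana vs Gus: Dana wins 4–1.
  Dana vs Ana: Dana wins 3–2.
  Fay vs Gus: Fay wins 4–1.
  Fay vs Ana: Fay wins 3–2.
  Gus vs Ana: Ana wins 3–2.
Copeland scores (wins − losses):
  Ben: 0 − 4 = -4
  Dana: 3 − 1 = 2
  Fay: 4 − 0 = 4
  Gus: 1 − 3 = -2
  Ana: 2 − 2 = 0
Fay has the best Copeland score.

Fay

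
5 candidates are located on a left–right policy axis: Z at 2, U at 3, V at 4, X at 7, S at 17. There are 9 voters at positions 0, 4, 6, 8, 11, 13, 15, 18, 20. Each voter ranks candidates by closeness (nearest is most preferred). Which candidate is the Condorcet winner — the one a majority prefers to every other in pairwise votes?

With single-peaked preferences on a line, the Condorcet winner is the candidate closest to the median voter.
The median voter (position 11) is closest to X at 7.
Check: X vs U — voters closer to X: 7 of 9.

X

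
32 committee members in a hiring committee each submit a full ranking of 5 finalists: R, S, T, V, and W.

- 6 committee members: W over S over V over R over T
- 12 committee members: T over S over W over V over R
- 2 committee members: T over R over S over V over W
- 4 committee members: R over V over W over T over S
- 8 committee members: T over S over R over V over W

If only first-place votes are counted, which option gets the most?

T

First-place vote totals:
  R: 4
  S: 0
  T: 22
  V: 0
  W: 6
T has the most first-place votes.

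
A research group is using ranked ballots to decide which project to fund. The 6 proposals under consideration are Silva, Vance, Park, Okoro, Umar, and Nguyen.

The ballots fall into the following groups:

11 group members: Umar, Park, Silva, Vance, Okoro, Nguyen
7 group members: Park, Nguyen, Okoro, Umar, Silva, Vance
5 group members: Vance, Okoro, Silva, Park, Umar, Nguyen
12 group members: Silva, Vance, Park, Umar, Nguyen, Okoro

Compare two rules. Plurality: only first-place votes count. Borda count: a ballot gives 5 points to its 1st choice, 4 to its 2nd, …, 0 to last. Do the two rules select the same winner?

No

Plurality first-place counts: Silva 12, Vance 5, Park 7, Okoro 0, Umar 11, Nguyen 0 → Silva.
Borda totals: Silva 115, Vance 95, Park 125, Okoro 52, Umar 98, Nguyen 40 → Park.
The two rules disagree: plurality picks Silva, Borda picks Park.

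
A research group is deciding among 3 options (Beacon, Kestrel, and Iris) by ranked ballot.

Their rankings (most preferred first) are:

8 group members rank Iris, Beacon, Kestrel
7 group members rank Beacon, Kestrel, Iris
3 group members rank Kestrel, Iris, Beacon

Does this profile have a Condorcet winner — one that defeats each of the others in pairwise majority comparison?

No

Head-to-head results (18 voters total):
Beacon vs Kestrel: Beacon wins 15–3.
Beacon vs Iris: Iris wins 11–7.
Kestrel vs Iris: Kestrel wins 10–8.
No candidate beats all others: Beacon beats Kestrel beats Iris beats Beacon, a majority cycle.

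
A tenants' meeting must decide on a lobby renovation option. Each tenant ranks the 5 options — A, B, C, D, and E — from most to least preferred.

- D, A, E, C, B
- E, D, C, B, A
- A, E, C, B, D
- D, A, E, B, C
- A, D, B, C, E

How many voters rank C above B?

3

Ballots ranking C above B: 3.
Ballots ranking B above C: 2.
So 3 of 5 voters prefer C to B.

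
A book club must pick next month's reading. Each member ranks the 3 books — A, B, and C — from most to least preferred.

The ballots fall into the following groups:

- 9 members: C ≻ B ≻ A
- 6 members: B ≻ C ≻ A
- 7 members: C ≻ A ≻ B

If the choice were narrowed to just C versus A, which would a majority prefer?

Ballots ranking C above A: 9+6+7 = 22.
Ballots ranking A above C: 0.
C wins the head-to-head, 22–0.

C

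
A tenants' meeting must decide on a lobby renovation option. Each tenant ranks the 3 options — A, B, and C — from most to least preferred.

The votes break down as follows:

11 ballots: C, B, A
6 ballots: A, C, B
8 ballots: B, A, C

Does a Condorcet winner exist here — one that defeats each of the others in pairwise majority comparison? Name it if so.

Head-to-head results (25 voters total):
A vs B: B wins 19–6.
A vs C: A wins 14–11.
B vs C: C wins 17–8.
No candidate beats all others: A beats C beats B beats A, a majority cycle.

There is no Condorcet winner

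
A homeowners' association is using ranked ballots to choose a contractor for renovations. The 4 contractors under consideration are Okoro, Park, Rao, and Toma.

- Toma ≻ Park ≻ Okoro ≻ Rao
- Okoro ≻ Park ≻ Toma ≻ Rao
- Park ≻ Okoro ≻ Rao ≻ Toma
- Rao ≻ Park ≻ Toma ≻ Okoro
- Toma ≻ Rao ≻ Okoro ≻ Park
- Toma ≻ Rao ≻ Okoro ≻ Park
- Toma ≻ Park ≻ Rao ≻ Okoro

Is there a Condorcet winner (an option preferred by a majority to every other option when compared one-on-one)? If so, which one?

Toma

Head-to-head results (7 voters total):
Okoro vs Park: Park wins 4–3.
Okoro vs Rao: Rao wins 4–3.
Okoro vs Toma: Toma wins 5–2.
Park vs Rao: Park wins 4–3.
Park vs Toma: Toma wins 4–3.
Rao vs Toma: Toma wins 5–2.
Toma beats each rival — Okoro (5–2), Park (4–3), Rao (5–2) — so Toma is the Condorcet winner.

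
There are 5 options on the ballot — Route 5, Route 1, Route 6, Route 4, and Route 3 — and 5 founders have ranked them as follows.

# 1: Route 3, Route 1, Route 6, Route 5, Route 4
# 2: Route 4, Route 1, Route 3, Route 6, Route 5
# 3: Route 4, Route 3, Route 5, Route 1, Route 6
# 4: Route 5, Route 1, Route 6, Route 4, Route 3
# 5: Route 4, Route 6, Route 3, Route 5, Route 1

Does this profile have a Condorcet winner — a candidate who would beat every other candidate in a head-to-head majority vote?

Yes

Head-to-head results (5 voters total):
Route 5 vs Route 1: Route 5 wins 3–2.
Route 5 vs Route 6: Route 6 wins 3–2.
Route 5 vs Route 4: Route 4 wins 3–2.
Route 5 vs Route 3: Route 3 wins 4–1.
Route 1 vs Route 6: Route 1 wins 4–1.
Route 1 vs Route 4: Route 4 wins 3–2.
Route 1 vs Route 3: Route 3 wins 3–2.
Route 6 vs Route 4: Route 4 wins 3–2.
Route 6 vs Route 3: Route 3 wins 3–2.
Route 4 vs Route 3: Route 4 wins 4–1.
Route 4 beats each rival — Route 5 (3–2), Route 1 (3–2), Route 6 (3–2), Route 3 (4–1) — so Route 4 is the Condorcet winner.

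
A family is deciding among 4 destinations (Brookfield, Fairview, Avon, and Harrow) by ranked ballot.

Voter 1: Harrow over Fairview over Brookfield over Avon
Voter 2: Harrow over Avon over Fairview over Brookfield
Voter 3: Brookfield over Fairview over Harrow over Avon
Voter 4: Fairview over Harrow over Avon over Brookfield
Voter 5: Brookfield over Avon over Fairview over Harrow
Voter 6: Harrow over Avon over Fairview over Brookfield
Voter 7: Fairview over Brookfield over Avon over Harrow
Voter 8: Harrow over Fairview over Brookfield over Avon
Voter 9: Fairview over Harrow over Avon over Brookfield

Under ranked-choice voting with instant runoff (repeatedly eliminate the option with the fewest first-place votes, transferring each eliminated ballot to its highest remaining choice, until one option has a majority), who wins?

Round 1: Harrow 4, Fairview 3, Brookfield 2, Avon 0. Avon has the fewest and is eliminated.
Round 2: Harrow 4, Fairview 3, Brookfield 2. Brookfield has the fewest and is eliminated.
Round 3: Fairview 5, Harrow 4. Fairview has a majority.

Fairview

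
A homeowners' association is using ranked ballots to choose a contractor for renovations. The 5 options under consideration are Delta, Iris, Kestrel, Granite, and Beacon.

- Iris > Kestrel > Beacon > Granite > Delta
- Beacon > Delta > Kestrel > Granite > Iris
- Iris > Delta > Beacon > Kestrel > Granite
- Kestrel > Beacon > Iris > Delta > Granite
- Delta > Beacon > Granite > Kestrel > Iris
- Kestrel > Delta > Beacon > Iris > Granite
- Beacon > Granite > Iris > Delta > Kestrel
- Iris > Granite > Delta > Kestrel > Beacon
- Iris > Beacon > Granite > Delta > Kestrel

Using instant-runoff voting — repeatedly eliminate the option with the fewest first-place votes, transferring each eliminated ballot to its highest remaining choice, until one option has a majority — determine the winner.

Beacon

Round 1: Iris 4, Kestrel 2, Beacon 2, Delta 1, Granite 0. Granite has the fewest and is eliminated.
Round 2: Iris 4, Kestrel 2, Beacon 2, Delta 1. Delta has the fewest and is eliminated.
Round 3: Iris 4, Beacon 3, Kestrel 2. Kestrel has the fewest and is eliminated.
Round 4: Beacon 5, Iris 4. Beacon has a majority.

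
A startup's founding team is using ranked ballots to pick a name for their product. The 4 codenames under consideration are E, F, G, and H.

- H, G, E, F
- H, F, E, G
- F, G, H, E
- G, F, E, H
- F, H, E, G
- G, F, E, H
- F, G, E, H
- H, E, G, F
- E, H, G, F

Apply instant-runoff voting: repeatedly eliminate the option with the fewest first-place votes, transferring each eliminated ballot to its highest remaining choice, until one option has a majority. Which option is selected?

Round 1: F 3, H 3, G 2, E 1. E has the fewest and is eliminated.
Round 2: H 4, F 3, G 2. G has the fewest and is eliminated.
Round 3: F 5, H 4. F has a majority.

F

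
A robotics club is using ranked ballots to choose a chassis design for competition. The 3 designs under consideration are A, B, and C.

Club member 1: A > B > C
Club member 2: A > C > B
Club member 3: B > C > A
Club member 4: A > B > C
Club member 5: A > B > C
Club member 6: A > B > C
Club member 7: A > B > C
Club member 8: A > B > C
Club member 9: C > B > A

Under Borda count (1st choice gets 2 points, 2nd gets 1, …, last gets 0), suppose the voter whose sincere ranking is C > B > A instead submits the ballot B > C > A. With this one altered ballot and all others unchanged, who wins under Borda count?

Borda totals with the altered ballot: A 14, B 10, C 3.
The winner is unchanged: still A.

A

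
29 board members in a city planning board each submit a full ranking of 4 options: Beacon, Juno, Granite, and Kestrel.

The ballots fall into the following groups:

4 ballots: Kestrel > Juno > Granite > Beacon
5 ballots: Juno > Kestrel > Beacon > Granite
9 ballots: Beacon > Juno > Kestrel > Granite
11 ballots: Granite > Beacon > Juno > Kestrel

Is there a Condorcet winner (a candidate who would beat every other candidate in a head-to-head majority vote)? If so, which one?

Head-to-head results (29 voters total):
Beacon vs Juno: Beacon wins 20–9.
Beacon vs Granite: Granite wins 15–14.
Beacon vs Kestrel: Beacon wins 20–9.
Juno vs Granite: Juno wins 18–11.
Juno vs Kestrel: Juno wins 25–4.
Granite vs Kestrel: Kestrel wins 18–11.
No candidate beats all others: Beacon beats Juno beats Granite beats Beacon, a majority cycle.

There is no Condorcet winner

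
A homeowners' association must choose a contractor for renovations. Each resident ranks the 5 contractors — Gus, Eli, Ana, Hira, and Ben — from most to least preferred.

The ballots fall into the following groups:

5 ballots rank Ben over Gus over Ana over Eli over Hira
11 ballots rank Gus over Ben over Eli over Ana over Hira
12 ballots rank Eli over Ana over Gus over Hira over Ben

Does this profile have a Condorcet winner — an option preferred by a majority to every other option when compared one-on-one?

Yes

Head-to-head results (28 voters total):
Gus vs Eli: Gus wins 16–12.
Gus vs Ana: Gus wins 16–12.
Gus vs Hira: Gus wins 28–0.
Gus vs Ben: Gus wins 23–5.
Eli vs Ana: Eli wins 23–5.
Eli vs Hira: Eli wins 28–0.
Eli vs Ben: Ben wins 16–12.
Ana vs Hira: Ana wins 28–0.
Ana vs Ben: Ben wins 16–12.
Hira vs Ben: Ben wins 16–12.
Gus beats each rival — Eli (16–12), Ana (16–12), Hira (28–0), Ben (23–5) — so Gus is the Condorcet winner.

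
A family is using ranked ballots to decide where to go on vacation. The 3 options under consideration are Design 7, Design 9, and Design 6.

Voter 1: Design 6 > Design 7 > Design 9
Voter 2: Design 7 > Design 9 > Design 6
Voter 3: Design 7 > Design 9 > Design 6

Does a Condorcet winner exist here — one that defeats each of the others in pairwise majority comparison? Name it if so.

Design 7

Head-to-head results (3 voters total):
Design 7 vs Design 9: Design 7 wins 3–0.
Design 7 vs Design 6: Design 7 wins 2–1.
Design 9 vs Design 6: Design 9 wins 2–1.
Design 7 beats each rival — Design 9 (3–0), Design 6 (2–1) — so Design 7 is the Condorcet winner.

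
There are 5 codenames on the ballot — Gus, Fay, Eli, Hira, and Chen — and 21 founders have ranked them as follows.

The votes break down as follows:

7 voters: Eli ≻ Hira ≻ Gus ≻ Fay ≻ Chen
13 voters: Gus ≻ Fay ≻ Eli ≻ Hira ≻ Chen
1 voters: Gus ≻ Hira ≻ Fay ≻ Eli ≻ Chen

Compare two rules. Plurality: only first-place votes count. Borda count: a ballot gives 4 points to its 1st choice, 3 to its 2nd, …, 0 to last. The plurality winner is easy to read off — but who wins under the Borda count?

Gus

Plurality first-place counts: Gus 14, Fay 0, Eli 7, Hira 0, Chen 0 → Gus.
Borda totals: Gus 70, Fay 48, Eli 55, Hira 37, Chen 0 → Gus.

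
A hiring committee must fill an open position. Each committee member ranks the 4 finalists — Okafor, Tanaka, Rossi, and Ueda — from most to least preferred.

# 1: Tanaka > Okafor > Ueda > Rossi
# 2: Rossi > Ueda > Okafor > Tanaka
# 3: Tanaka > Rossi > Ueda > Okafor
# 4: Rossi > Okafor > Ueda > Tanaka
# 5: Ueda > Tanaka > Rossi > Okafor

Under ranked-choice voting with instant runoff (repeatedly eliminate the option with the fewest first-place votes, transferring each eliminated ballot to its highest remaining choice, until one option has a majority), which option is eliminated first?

Round 1: Tanaka 2, Rossi 2, Ueda 1, Okafor 0. Okafor has the fewest and is eliminated.
Round 2: Tanaka 2, Rossi 2, Ueda 1. Ueda has the fewest and is eliminated.
Round 3: Tanaka 3, Rossi 2. Tanaka has a majority.

Okafor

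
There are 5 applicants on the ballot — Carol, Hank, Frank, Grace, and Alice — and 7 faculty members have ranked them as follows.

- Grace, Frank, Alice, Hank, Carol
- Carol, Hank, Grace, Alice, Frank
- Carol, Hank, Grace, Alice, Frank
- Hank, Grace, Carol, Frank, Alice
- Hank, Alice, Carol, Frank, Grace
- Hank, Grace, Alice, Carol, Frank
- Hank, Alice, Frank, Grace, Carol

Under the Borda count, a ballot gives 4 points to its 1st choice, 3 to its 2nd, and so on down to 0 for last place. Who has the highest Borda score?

Borda scores:
  Carol: 0 + 4 + 4 + 2 + 2 + 1 + 0 = 13
  Hank: 1 + 3 + 3 + 4 + 4 + 4 + 4 = 23
  Frank: 3 + 0 + 0 + 1 + 1 + 0 + 2 = 7
  Grace: 4 + 2 + 2 + 3 + 0 + 3 + 1 = 15
  Alice: 2 + 1 + 1 + 0 + 3 + 2 + 3 = 12
Hank has the highest total.

Hank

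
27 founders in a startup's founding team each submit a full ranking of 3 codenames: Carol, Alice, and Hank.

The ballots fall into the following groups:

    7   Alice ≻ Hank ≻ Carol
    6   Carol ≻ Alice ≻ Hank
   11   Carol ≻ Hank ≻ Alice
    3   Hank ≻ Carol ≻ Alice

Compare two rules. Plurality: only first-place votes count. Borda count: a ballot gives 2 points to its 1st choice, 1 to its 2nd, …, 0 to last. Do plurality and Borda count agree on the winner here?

Yes

Plurality first-place counts: Carol 17, Alice 7, Hank 3 → Carol.
Borda totals: Carol 37, Alice 20, Hank 24 → Carol.
The two rules agree on Carol.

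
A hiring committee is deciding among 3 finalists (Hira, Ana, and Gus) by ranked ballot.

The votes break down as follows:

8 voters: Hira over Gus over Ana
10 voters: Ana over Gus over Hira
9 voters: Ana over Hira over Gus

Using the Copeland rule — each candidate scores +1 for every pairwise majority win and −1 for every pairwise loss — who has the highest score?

Pairwise results:
  Hira vs Ana: Ana wins 19–8.
  Hira vs Gus: Hira wins 17–10.
  Ana vs Gus: Ana wins 19–8.
Copeland scores (wins − losses):
  Hira: 1 − 1 = 0
  Ana: 2 − 0 = 2
  Gus: 0 − 2 = -2
Ana has the best Copeland score.

Ana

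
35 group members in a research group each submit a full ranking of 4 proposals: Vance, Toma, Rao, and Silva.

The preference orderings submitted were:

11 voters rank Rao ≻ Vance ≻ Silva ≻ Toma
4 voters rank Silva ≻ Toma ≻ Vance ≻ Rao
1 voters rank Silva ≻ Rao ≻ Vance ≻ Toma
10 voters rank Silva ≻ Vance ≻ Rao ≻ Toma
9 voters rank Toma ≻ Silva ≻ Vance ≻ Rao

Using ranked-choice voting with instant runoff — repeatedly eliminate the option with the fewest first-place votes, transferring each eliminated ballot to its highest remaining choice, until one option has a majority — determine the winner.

Silva

Round 1: Silva 15, Rao 11, Toma 9, Vance 0. Vance has the fewest and is eliminated.
Round 2: Silva 15, Rao 11, Toma 9. Toma has the fewest and is eliminated.
Round 3: Silva 24, Rao 11. Silva has a majority.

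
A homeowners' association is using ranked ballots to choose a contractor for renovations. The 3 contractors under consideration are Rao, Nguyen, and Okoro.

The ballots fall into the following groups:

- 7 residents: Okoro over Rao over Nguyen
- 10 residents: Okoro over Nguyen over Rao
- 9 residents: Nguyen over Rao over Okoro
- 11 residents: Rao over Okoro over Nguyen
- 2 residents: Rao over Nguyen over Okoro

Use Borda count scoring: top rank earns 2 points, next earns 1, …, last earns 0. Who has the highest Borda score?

Borda scores:
  Rao: 7·1 + 10·0 + 9·1 + 11·2 + 2·2 = 42
  Nguyen: 7·0 + 10·1 + 9·2 + 11·0 + 2·1 = 30
  Okoro: 7·2 + 10·2 + 9·0 + 11·1 + 2·0 = 45
Okoro has the highest total.

Okoro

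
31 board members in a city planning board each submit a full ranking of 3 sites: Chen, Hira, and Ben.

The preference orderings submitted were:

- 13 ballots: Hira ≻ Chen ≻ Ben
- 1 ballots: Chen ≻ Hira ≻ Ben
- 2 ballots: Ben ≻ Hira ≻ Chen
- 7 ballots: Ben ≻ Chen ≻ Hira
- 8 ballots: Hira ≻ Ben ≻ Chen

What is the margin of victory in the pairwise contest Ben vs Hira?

13

Ballots ranking Ben above Hira: 2+7 = 9.
Ballots ranking Hira above Ben: 13+1+8 = 22.
Hira wins 22–9, a margin of 13.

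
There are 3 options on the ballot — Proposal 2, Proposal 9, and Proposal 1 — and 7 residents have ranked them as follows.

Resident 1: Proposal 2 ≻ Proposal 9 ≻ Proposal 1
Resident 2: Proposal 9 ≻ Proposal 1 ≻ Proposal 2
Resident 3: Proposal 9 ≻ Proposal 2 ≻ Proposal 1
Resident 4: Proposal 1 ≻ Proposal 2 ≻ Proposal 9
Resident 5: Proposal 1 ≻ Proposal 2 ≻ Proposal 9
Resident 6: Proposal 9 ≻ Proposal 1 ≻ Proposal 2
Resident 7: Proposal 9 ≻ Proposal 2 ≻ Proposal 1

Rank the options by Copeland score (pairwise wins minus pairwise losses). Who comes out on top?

Pairwise results:
  Proposal 2 vs Proposal 9: Proposal 9 wins 4–3.
  Proposal 2 vs Proposal 1: Proposal 1 wins 4–3.
  Proposal 9 vs Proposal 1: Proposal 9 wins 5–2.
Copeland scores (wins − losses):
  Proposal 2: 0 − 2 = -2
  Proposal 9: 2 − 0 = 2
  Proposal 1: 1 − 1 = 0
Proposal 9 has the best Copeland score.

Proposal 9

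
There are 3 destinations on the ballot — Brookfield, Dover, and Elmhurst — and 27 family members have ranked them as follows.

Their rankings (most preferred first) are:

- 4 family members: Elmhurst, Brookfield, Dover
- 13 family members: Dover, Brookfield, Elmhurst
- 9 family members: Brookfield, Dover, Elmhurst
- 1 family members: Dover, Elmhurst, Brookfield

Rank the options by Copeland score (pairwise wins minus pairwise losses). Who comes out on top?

Dover

Pairwise results:
  Brookfield vs Dover: Dover wins 14–13.
  Brookfield vs Elmhurst: Brookfield wins 22–5.
  Dover vs Elmhurst: Dover wins 23–4.
Copeland scores (wins − losses):
  Brookfield: 1 − 1 = 0
  Dover: 2 − 0 = 2
  Elmhurst: 0 − 2 = -2
Dover has the best Copeland score.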